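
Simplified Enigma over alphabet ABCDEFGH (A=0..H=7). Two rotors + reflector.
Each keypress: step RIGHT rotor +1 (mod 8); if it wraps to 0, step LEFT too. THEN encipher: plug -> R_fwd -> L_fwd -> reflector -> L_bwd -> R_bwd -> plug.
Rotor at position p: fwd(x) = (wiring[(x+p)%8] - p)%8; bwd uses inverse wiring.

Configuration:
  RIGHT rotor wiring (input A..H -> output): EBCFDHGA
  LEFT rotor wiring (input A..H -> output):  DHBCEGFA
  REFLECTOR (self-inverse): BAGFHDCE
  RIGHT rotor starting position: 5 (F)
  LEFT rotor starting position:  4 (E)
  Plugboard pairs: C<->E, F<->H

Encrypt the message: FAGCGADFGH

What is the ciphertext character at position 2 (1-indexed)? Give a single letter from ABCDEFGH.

Char 1 ('F'): step: R->6, L=4; F->plug->H->R->B->L->C->refl->G->L'->H->R'->F->plug->H
Char 2 ('A'): step: R->7, L=4; A->plug->A->R->B->L->C->refl->G->L'->H->R'->H->plug->F

F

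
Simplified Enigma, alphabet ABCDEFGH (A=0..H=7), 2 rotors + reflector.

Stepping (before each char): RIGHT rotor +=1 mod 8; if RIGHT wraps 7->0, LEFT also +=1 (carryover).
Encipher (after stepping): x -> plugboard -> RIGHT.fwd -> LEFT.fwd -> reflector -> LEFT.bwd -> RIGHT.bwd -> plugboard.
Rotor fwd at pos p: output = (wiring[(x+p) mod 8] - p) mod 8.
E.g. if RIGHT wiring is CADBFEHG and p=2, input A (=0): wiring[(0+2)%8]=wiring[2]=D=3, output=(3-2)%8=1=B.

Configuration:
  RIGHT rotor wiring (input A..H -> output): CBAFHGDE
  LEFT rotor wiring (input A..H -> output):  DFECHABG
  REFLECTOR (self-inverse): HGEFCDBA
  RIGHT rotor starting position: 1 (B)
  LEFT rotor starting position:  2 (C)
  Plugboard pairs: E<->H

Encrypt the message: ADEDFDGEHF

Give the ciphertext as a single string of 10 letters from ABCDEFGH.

Answer: BEGGHEHDAC

Derivation:
Char 1 ('A'): step: R->2, L=2; A->plug->A->R->G->L->B->refl->G->L'->D->R'->B->plug->B
Char 2 ('D'): step: R->3, L=2; D->plug->D->R->A->L->C->refl->E->L'->F->R'->H->plug->E
Char 3 ('E'): step: R->4, L=2; E->plug->H->R->B->L->A->refl->H->L'->E->R'->G->plug->G
Char 4 ('D'): step: R->5, L=2; D->plug->D->R->F->L->E->refl->C->L'->A->R'->G->plug->G
Char 5 ('F'): step: R->6, L=2; F->plug->F->R->H->L->D->refl->F->L'->C->R'->E->plug->H
Char 6 ('D'): step: R->7, L=2; D->plug->D->R->B->L->A->refl->H->L'->E->R'->H->plug->E
Char 7 ('G'): step: R->0, L->3 (L advanced); G->plug->G->R->D->L->G->refl->B->L'->H->R'->E->plug->H
Char 8 ('E'): step: R->1, L=3; E->plug->H->R->B->L->E->refl->C->L'->G->R'->D->plug->D
Char 9 ('H'): step: R->2, L=3; H->plug->E->R->B->L->E->refl->C->L'->G->R'->A->plug->A
Char 10 ('F'): step: R->3, L=3; F->plug->F->R->H->L->B->refl->G->L'->D->R'->C->plug->C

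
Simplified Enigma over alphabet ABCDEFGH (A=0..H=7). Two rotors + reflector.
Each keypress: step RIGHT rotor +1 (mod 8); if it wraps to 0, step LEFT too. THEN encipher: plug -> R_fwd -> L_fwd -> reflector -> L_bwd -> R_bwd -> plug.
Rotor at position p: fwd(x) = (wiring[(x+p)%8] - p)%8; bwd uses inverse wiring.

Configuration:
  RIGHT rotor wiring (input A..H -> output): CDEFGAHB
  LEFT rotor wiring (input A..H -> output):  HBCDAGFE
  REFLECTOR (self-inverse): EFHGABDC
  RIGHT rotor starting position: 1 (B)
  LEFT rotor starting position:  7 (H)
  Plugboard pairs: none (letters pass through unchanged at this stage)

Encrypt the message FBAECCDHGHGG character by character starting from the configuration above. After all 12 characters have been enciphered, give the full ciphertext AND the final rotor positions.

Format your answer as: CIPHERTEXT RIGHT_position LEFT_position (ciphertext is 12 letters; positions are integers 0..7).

Answer: BFEBAGBFAEAB 5 0

Derivation:
Char 1 ('F'): step: R->2, L=7; F->plug->F->R->H->L->G->refl->D->L'->D->R'->B->plug->B
Char 2 ('B'): step: R->3, L=7; B->plug->B->R->D->L->D->refl->G->L'->H->R'->F->plug->F
Char 3 ('A'): step: R->4, L=7; A->plug->A->R->C->L->C->refl->H->L'->G->R'->E->plug->E
Char 4 ('E'): step: R->5, L=7; E->plug->E->R->G->L->H->refl->C->L'->C->R'->B->plug->B
Char 5 ('C'): step: R->6, L=7; C->plug->C->R->E->L->E->refl->A->L'->B->R'->A->plug->A
Char 6 ('C'): step: R->7, L=7; C->plug->C->R->E->L->E->refl->A->L'->B->R'->G->plug->G
Char 7 ('D'): step: R->0, L->0 (L advanced); D->plug->D->R->F->L->G->refl->D->L'->D->R'->B->plug->B
Char 8 ('H'): step: R->1, L=0; H->plug->H->R->B->L->B->refl->F->L'->G->R'->F->plug->F
Char 9 ('G'): step: R->2, L=0; G->plug->G->R->A->L->H->refl->C->L'->C->R'->A->plug->A
Char 10 ('H'): step: R->3, L=0; H->plug->H->R->B->L->B->refl->F->L'->G->R'->E->plug->E
Char 11 ('G'): step: R->4, L=0; G->plug->G->R->A->L->H->refl->C->L'->C->R'->A->plug->A
Char 12 ('G'): step: R->5, L=0; G->plug->G->R->A->L->H->refl->C->L'->C->R'->B->plug->B
Final: ciphertext=BFEBAGBFAEAB, RIGHT=5, LEFT=0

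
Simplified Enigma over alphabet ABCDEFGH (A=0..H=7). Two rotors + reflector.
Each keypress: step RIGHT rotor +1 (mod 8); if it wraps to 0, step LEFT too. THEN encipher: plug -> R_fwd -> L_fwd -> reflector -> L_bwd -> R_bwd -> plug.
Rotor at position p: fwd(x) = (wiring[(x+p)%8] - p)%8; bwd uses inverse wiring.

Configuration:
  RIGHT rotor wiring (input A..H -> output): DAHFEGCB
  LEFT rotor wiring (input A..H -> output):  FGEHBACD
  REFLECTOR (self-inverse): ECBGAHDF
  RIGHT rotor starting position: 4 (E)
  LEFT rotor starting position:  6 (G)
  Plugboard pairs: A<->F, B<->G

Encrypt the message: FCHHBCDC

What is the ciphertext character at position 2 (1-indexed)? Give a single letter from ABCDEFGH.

Char 1 ('F'): step: R->5, L=6; F->plug->A->R->B->L->F->refl->H->L'->C->R'->F->plug->A
Char 2 ('C'): step: R->6, L=6; C->plug->C->R->F->L->B->refl->C->L'->H->R'->F->plug->A

A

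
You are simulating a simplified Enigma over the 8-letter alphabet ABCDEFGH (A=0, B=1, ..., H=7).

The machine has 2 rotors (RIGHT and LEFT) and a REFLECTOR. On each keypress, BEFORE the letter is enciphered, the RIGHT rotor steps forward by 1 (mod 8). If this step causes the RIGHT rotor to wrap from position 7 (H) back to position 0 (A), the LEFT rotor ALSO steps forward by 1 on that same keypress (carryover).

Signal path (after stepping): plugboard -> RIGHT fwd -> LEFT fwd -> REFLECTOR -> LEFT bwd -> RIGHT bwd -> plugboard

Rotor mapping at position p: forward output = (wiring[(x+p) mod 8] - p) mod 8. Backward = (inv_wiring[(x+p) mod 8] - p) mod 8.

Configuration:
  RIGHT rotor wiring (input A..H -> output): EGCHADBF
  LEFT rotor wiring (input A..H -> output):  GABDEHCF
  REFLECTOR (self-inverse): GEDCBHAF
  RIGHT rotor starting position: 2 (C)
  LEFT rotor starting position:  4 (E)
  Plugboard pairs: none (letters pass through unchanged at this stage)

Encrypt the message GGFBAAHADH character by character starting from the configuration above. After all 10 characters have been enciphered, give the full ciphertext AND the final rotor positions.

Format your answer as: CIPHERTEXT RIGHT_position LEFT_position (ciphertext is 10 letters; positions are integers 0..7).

Answer: BBHCCEAHEC 4 5

Derivation:
Char 1 ('G'): step: R->3, L=4; G->plug->G->R->D->L->B->refl->E->L'->F->R'->B->plug->B
Char 2 ('G'): step: R->4, L=4; G->plug->G->R->G->L->F->refl->H->L'->H->R'->B->plug->B
Char 3 ('F'): step: R->5, L=4; F->plug->F->R->F->L->E->refl->B->L'->D->R'->H->plug->H
Char 4 ('B'): step: R->6, L=4; B->plug->B->R->H->L->H->refl->F->L'->G->R'->C->plug->C
Char 5 ('A'): step: R->7, L=4; A->plug->A->R->G->L->F->refl->H->L'->H->R'->C->plug->C
Char 6 ('A'): step: R->0, L->5 (L advanced); A->plug->A->R->E->L->D->refl->C->L'->A->R'->E->plug->E
Char 7 ('H'): step: R->1, L=5; H->plug->H->R->D->L->B->refl->E->L'->F->R'->A->plug->A
Char 8 ('A'): step: R->2, L=5; A->plug->A->R->A->L->C->refl->D->L'->E->R'->H->plug->H
Char 9 ('D'): step: R->3, L=5; D->plug->D->R->G->L->G->refl->A->L'->C->R'->E->plug->E
Char 10 ('H'): step: R->4, L=5; H->plug->H->R->D->L->B->refl->E->L'->F->R'->C->plug->C
Final: ciphertext=BBHCCEAHEC, RIGHT=4, LEFT=5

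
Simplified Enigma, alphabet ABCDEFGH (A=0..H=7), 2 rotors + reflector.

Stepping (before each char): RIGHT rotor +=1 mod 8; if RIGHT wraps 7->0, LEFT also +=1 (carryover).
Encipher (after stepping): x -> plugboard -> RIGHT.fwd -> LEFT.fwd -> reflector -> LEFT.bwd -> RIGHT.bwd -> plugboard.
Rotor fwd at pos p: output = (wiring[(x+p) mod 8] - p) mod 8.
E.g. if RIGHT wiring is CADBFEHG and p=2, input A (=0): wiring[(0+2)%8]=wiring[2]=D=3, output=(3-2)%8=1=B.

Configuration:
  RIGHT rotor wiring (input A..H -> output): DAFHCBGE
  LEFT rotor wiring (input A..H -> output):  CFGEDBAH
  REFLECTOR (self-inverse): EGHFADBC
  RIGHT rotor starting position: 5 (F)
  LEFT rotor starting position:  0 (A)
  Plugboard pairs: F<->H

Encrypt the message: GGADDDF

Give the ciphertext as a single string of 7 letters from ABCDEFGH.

Answer: HACFFGB

Derivation:
Char 1 ('G'): step: R->6, L=0; G->plug->G->R->E->L->D->refl->F->L'->B->R'->F->plug->H
Char 2 ('G'): step: R->7, L=0; G->plug->G->R->C->L->G->refl->B->L'->F->R'->A->plug->A
Char 3 ('A'): step: R->0, L->1 (L advanced); A->plug->A->R->D->L->C->refl->H->L'->F->R'->C->plug->C
Char 4 ('D'): step: R->1, L=1; D->plug->D->R->B->L->F->refl->D->L'->C->R'->H->plug->F
Char 5 ('D'): step: R->2, L=1; D->plug->D->R->H->L->B->refl->G->L'->G->R'->H->plug->F
Char 6 ('D'): step: R->3, L=1; D->plug->D->R->D->L->C->refl->H->L'->F->R'->G->plug->G
Char 7 ('F'): step: R->4, L=1; F->plug->H->R->D->L->C->refl->H->L'->F->R'->B->plug->B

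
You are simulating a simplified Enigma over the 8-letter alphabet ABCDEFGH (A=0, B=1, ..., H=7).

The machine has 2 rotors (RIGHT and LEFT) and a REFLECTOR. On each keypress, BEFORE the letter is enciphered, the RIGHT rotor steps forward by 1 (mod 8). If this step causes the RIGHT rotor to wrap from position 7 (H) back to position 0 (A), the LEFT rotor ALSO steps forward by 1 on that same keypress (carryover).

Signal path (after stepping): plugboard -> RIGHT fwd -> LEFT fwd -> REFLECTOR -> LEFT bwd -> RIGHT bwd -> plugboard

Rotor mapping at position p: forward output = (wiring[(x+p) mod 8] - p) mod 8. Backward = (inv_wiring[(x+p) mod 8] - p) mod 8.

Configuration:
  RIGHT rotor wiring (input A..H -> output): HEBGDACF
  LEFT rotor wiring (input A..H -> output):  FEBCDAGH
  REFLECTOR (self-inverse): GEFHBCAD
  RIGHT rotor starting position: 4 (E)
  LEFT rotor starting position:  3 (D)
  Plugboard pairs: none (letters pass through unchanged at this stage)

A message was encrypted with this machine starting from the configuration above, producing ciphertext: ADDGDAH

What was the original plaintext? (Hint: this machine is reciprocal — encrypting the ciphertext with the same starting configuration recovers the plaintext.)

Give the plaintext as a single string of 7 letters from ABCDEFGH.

Answer: CACDHGE

Derivation:
Char 1 ('A'): step: R->5, L=3; A->plug->A->R->D->L->D->refl->H->L'->A->R'->C->plug->C
Char 2 ('D'): step: R->6, L=3; D->plug->D->R->G->L->B->refl->E->L'->E->R'->A->plug->A
Char 3 ('D'): step: R->7, L=3; D->plug->D->R->C->L->F->refl->C->L'->F->R'->C->plug->C
Char 4 ('G'): step: R->0, L->4 (L advanced); G->plug->G->R->C->L->C->refl->F->L'->G->R'->D->plug->D
Char 5 ('D'): step: R->1, L=4; D->plug->D->R->C->L->C->refl->F->L'->G->R'->H->plug->H
Char 6 ('A'): step: R->2, L=4; A->plug->A->R->H->L->G->refl->A->L'->F->R'->G->plug->G
Char 7 ('H'): step: R->3, L=4; H->plug->H->R->G->L->F->refl->C->L'->C->R'->E->plug->E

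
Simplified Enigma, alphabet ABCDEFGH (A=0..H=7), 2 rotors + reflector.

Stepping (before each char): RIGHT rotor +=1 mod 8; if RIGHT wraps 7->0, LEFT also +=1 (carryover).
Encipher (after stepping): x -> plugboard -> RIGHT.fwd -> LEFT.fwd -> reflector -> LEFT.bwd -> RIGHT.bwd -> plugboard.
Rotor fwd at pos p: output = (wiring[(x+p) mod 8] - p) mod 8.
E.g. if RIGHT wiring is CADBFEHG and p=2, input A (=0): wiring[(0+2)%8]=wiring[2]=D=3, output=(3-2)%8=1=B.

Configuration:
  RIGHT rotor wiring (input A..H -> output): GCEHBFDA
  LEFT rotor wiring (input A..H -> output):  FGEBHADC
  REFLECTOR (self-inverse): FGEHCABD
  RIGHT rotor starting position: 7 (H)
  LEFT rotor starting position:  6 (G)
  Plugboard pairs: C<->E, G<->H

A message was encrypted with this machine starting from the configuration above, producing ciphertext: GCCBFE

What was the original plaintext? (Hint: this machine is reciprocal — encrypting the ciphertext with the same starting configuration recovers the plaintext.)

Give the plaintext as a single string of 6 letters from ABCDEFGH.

Answer: BHFGBC

Derivation:
Char 1 ('G'): step: R->0, L->7 (L advanced); G->plug->H->R->A->L->D->refl->H->L'->C->R'->B->plug->B
Char 2 ('C'): step: R->1, L=7; C->plug->E->R->E->L->C->refl->E->L'->H->R'->G->plug->H
Char 3 ('C'): step: R->2, L=7; C->plug->E->R->B->L->G->refl->B->L'->G->R'->F->plug->F
Char 4 ('B'): step: R->3, L=7; B->plug->B->R->G->L->B->refl->G->L'->B->R'->H->plug->G
Char 5 ('F'): step: R->4, L=7; F->plug->F->R->G->L->B->refl->G->L'->B->R'->B->plug->B
Char 6 ('E'): step: R->5, L=7; E->plug->C->R->D->L->F->refl->A->L'->F->R'->E->plug->C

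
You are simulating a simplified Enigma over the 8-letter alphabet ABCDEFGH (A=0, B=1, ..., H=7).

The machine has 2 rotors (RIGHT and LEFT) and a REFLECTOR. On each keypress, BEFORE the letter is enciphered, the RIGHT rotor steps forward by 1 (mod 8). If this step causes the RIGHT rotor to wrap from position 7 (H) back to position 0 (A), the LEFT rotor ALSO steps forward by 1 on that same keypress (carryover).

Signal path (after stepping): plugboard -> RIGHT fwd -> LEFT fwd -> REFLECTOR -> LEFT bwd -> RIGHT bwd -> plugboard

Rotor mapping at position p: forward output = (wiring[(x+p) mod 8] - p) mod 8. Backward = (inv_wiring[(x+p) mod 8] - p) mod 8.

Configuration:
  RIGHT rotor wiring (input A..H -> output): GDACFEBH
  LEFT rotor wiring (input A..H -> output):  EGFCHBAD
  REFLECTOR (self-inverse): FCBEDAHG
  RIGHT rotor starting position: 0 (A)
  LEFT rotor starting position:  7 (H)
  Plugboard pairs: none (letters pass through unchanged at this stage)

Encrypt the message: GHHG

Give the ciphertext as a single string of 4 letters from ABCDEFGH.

Char 1 ('G'): step: R->1, L=7; G->plug->G->R->G->L->C->refl->B->L'->H->R'->B->plug->B
Char 2 ('H'): step: R->2, L=7; H->plug->H->R->B->L->F->refl->A->L'->F->R'->F->plug->F
Char 3 ('H'): step: R->3, L=7; H->plug->H->R->F->L->A->refl->F->L'->B->R'->C->plug->C
Char 4 ('G'): step: R->4, L=7; G->plug->G->R->E->L->D->refl->E->L'->A->R'->B->plug->B

Answer: BFCB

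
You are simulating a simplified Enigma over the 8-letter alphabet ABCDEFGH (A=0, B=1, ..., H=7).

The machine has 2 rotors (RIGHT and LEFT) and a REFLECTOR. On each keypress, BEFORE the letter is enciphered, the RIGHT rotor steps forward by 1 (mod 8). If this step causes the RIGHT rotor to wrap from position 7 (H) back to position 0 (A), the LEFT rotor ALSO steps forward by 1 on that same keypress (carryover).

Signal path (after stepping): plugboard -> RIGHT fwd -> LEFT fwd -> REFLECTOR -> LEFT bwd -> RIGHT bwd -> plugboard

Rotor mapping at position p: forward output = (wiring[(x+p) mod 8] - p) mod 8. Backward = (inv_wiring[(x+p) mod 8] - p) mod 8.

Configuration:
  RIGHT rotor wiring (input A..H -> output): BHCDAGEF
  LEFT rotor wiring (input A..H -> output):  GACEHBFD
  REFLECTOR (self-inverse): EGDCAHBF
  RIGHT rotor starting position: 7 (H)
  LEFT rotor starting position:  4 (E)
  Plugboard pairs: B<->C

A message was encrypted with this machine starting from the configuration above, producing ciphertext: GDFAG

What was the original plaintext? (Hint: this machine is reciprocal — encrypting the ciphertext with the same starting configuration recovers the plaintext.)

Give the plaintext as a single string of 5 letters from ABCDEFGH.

Answer: CGEDE

Derivation:
Char 1 ('G'): step: R->0, L->5 (L advanced); G->plug->G->R->E->L->D->refl->C->L'->H->R'->B->plug->C
Char 2 ('D'): step: R->1, L=5; D->plug->D->R->H->L->C->refl->D->L'->E->R'->G->plug->G
Char 3 ('F'): step: R->2, L=5; F->plug->F->R->D->L->B->refl->G->L'->C->R'->E->plug->E
Char 4 ('A'): step: R->3, L=5; A->plug->A->R->A->L->E->refl->A->L'->B->R'->D->plug->D
Char 5 ('G'): step: R->4, L=5; G->plug->G->R->G->L->H->refl->F->L'->F->R'->E->plug->E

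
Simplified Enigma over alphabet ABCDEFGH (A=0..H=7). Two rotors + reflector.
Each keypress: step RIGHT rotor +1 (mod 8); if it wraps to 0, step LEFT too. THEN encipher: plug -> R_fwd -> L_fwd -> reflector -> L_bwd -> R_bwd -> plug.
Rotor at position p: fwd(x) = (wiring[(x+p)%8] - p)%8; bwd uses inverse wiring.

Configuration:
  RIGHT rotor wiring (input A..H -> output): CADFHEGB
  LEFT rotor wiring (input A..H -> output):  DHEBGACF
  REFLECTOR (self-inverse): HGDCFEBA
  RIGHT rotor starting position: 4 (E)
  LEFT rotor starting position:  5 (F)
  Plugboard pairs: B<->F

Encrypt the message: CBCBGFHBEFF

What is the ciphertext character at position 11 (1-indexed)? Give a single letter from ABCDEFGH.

Char 1 ('C'): step: R->5, L=5; C->plug->C->R->E->L->C->refl->D->L'->A->R'->G->plug->G
Char 2 ('B'): step: R->6, L=5; B->plug->F->R->H->L->B->refl->G->L'->D->R'->B->plug->F
Char 3 ('C'): step: R->7, L=5; C->plug->C->R->B->L->F->refl->E->L'->G->R'->E->plug->E
Char 4 ('B'): step: R->0, L->6 (L advanced); B->plug->F->R->E->L->G->refl->B->L'->D->R'->C->plug->C
Char 5 ('G'): step: R->1, L=6; G->plug->G->R->A->L->E->refl->F->L'->C->R'->B->plug->F
Char 6 ('F'): step: R->2, L=6; F->plug->B->R->D->L->B->refl->G->L'->E->R'->E->plug->E
Char 7 ('H'): step: R->3, L=6; H->plug->H->R->A->L->E->refl->F->L'->C->R'->A->plug->A
Char 8 ('B'): step: R->4, L=6; B->plug->F->R->E->L->G->refl->B->L'->D->R'->A->plug->A
Char 9 ('E'): step: R->5, L=6; E->plug->E->R->D->L->B->refl->G->L'->E->R'->C->plug->C
Char 10 ('F'): step: R->6, L=6; F->plug->B->R->D->L->B->refl->G->L'->E->R'->C->plug->C
Char 11 ('F'): step: R->7, L=6; F->plug->B->R->D->L->B->refl->G->L'->E->R'->D->plug->D

D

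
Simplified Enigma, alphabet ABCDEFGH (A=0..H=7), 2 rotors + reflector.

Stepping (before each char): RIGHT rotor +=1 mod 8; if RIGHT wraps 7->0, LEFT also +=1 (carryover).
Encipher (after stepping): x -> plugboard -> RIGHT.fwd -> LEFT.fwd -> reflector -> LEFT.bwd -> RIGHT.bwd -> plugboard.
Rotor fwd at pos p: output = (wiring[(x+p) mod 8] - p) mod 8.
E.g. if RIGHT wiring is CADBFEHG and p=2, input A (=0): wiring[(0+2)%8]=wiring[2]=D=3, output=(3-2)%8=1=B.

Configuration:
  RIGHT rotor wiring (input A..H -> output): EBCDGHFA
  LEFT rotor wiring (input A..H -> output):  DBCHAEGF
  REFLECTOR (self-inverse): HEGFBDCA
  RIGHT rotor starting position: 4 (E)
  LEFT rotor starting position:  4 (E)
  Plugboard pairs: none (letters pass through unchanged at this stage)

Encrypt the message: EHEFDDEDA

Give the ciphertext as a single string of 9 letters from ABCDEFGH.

Char 1 ('E'): step: R->5, L=4; E->plug->E->R->E->L->H->refl->A->L'->B->R'->H->plug->H
Char 2 ('H'): step: R->6, L=4; H->plug->H->R->B->L->A->refl->H->L'->E->R'->E->plug->E
Char 3 ('E'): step: R->7, L=4; E->plug->E->R->E->L->H->refl->A->L'->B->R'->A->plug->A
Char 4 ('F'): step: R->0, L->5 (L advanced); F->plug->F->R->H->L->D->refl->F->L'->F->R'->G->plug->G
Char 5 ('D'): step: R->1, L=5; D->plug->D->R->F->L->F->refl->D->L'->H->R'->G->plug->G
Char 6 ('D'): step: R->2, L=5; D->plug->D->R->F->L->F->refl->D->L'->H->R'->H->plug->H
Char 7 ('E'): step: R->3, L=5; E->plug->E->R->F->L->F->refl->D->L'->H->R'->H->plug->H
Char 8 ('D'): step: R->4, L=5; D->plug->D->R->E->L->E->refl->B->L'->B->R'->C->plug->C
Char 9 ('A'): step: R->5, L=5; A->plug->A->R->C->L->A->refl->H->L'->A->R'->B->plug->B

Answer: HEAGGHHCB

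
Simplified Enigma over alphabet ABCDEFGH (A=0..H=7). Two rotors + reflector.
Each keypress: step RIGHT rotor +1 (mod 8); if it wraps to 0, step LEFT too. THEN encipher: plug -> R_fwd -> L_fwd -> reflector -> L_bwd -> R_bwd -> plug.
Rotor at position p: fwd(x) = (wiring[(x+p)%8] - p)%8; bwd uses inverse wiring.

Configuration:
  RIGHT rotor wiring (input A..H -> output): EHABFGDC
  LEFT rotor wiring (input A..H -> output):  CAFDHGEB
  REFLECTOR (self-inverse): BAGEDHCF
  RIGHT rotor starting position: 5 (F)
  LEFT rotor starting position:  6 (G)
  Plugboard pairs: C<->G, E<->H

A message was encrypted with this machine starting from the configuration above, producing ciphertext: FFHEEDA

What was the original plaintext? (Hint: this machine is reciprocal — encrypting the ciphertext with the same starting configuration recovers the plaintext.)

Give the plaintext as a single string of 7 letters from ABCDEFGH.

Answer: ECEGCGC

Derivation:
Char 1 ('F'): step: R->6, L=6; F->plug->F->R->D->L->C->refl->G->L'->A->R'->H->plug->E
Char 2 ('F'): step: R->7, L=6; F->plug->F->R->G->L->B->refl->A->L'->H->R'->G->plug->C
Char 3 ('H'): step: R->0, L->7 (L advanced); H->plug->E->R->F->L->A->refl->B->L'->C->R'->H->plug->E
Char 4 ('E'): step: R->1, L=7; E->plug->H->R->D->L->G->refl->C->L'->A->R'->C->plug->G
Char 5 ('E'): step: R->2, L=7; E->plug->H->R->F->L->A->refl->B->L'->C->R'->G->plug->C
Char 6 ('D'): step: R->3, L=7; D->plug->D->R->A->L->C->refl->G->L'->D->R'->C->plug->G
Char 7 ('A'): step: R->4, L=7; A->plug->A->R->B->L->D->refl->E->L'->E->R'->G->plug->C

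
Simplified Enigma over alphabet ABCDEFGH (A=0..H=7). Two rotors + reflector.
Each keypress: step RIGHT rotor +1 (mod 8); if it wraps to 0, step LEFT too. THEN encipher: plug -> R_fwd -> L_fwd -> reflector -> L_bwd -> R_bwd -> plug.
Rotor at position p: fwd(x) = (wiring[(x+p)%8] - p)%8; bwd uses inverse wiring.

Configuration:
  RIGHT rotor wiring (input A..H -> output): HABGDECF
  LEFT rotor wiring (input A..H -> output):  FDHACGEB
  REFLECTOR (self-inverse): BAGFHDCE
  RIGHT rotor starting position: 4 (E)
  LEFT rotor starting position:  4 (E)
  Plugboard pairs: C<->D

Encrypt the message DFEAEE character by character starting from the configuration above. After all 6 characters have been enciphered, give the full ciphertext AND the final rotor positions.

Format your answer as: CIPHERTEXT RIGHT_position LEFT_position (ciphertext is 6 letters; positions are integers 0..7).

Answer: GDGCBF 2 5

Derivation:
Char 1 ('D'): step: R->5, L=4; D->plug->C->R->A->L->G->refl->C->L'->B->R'->G->plug->G
Char 2 ('F'): step: R->6, L=4; F->plug->F->R->A->L->G->refl->C->L'->B->R'->C->plug->D
Char 3 ('E'): step: R->7, L=4; E->plug->E->R->H->L->E->refl->H->L'->F->R'->G->plug->G
Char 4 ('A'): step: R->0, L->5 (L advanced); A->plug->A->R->H->L->F->refl->D->L'->G->R'->D->plug->C
Char 5 ('E'): step: R->1, L=5; E->plug->E->R->D->L->A->refl->B->L'->A->R'->B->plug->B
Char 6 ('E'): step: R->2, L=5; E->plug->E->R->A->L->B->refl->A->L'->D->R'->F->plug->F
Final: ciphertext=GDGCBF, RIGHT=2, LEFT=5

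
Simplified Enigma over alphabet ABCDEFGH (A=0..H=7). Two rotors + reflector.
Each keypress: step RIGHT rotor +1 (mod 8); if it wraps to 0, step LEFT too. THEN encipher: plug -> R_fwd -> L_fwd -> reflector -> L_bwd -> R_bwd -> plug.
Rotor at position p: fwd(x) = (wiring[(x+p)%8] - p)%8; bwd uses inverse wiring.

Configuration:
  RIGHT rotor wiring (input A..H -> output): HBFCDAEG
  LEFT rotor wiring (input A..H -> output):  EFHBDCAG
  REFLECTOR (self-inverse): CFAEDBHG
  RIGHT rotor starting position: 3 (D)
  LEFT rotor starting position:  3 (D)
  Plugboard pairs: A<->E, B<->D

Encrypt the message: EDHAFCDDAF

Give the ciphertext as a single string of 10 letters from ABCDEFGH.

Char 1 ('E'): step: R->4, L=3; E->plug->A->R->H->L->E->refl->D->L'->E->R'->B->plug->D
Char 2 ('D'): step: R->5, L=3; D->plug->B->R->H->L->E->refl->D->L'->E->R'->E->plug->A
Char 3 ('H'): step: R->6, L=3; H->plug->H->R->C->L->H->refl->G->L'->A->R'->B->plug->D
Char 4 ('A'): step: R->7, L=3; A->plug->E->R->D->L->F->refl->B->L'->F->R'->H->plug->H
Char 5 ('F'): step: R->0, L->4 (L advanced); F->plug->F->R->A->L->H->refl->G->L'->B->R'->B->plug->D
Char 6 ('C'): step: R->1, L=4; C->plug->C->R->B->L->G->refl->H->L'->A->R'->A->plug->E
Char 7 ('D'): step: R->2, L=4; D->plug->B->R->A->L->H->refl->G->L'->B->R'->C->plug->C
Char 8 ('D'): step: R->3, L=4; D->plug->B->R->A->L->H->refl->G->L'->B->R'->D->plug->B
Char 9 ('A'): step: R->4, L=4; A->plug->E->R->D->L->C->refl->A->L'->E->R'->B->plug->D
Char 10 ('F'): step: R->5, L=4; F->plug->F->R->A->L->H->refl->G->L'->B->R'->C->plug->C

Answer: DADHDECBDC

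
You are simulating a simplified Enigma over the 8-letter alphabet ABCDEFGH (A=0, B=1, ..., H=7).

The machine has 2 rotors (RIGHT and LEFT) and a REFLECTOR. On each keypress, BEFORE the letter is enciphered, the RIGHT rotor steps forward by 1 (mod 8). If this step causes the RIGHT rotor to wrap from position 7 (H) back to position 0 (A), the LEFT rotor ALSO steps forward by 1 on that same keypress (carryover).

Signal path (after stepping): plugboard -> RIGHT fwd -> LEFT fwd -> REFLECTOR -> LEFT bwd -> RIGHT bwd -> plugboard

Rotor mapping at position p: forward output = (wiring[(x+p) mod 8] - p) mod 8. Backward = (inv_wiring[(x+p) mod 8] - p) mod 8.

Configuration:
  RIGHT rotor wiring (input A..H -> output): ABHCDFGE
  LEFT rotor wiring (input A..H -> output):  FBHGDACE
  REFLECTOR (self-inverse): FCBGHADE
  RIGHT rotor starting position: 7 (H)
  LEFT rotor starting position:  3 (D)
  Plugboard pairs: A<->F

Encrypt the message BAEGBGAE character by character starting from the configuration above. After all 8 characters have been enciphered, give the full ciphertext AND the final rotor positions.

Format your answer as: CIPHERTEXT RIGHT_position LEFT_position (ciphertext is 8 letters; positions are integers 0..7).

Char 1 ('B'): step: R->0, L->4 (L advanced); B->plug->B->R->B->L->E->refl->H->L'->A->R'->A->plug->F
Char 2 ('A'): step: R->1, L=4; A->plug->F->R->F->L->F->refl->A->L'->D->R'->G->plug->G
Char 3 ('E'): step: R->2, L=4; E->plug->E->R->E->L->B->refl->C->L'->H->R'->H->plug->H
Char 4 ('G'): step: R->3, L=4; G->plug->G->R->G->L->D->refl->G->L'->C->R'->C->plug->C
Char 5 ('B'): step: R->4, L=4; B->plug->B->R->B->L->E->refl->H->L'->A->R'->D->plug->D
Char 6 ('G'): step: R->5, L=4; G->plug->G->R->F->L->F->refl->A->L'->D->R'->D->plug->D
Char 7 ('A'): step: R->6, L=4; A->plug->F->R->E->L->B->refl->C->L'->H->R'->H->plug->H
Char 8 ('E'): step: R->7, L=4; E->plug->E->R->D->L->A->refl->F->L'->F->R'->A->plug->F
Final: ciphertext=FGHCDDHF, RIGHT=7, LEFT=4

Answer: FGHCDDHF 7 4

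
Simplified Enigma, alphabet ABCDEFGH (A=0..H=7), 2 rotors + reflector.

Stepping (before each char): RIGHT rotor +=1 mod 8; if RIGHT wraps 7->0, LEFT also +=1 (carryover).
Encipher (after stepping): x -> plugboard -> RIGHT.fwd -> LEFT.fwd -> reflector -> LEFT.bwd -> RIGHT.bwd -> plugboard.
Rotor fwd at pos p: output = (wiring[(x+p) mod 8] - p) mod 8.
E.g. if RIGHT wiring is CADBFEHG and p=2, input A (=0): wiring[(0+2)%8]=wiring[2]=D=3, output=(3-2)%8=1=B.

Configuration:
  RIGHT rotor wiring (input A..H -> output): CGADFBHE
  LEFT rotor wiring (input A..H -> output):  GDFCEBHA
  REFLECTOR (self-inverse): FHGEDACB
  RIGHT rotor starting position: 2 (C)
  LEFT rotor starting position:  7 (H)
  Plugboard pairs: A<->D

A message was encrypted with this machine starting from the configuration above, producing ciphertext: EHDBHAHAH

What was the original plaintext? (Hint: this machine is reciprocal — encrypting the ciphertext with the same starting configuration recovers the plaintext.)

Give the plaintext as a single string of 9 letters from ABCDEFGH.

Char 1 ('E'): step: R->3, L=7; E->plug->E->R->B->L->H->refl->B->L'->A->R'->A->plug->D
Char 2 ('H'): step: R->4, L=7; H->plug->H->R->H->L->A->refl->F->L'->F->R'->B->plug->B
Char 3 ('D'): step: R->5, L=7; D->plug->A->R->E->L->D->refl->E->L'->C->R'->B->plug->B
Char 4 ('B'): step: R->6, L=7; B->plug->B->R->G->L->C->refl->G->L'->D->R'->H->plug->H
Char 5 ('H'): step: R->7, L=7; H->plug->H->R->A->L->B->refl->H->L'->B->R'->D->plug->A
Char 6 ('A'): step: R->0, L->0 (L advanced); A->plug->D->R->D->L->C->refl->G->L'->A->R'->C->plug->C
Char 7 ('H'): step: R->1, L=0; H->plug->H->R->B->L->D->refl->E->L'->E->R'->D->plug->A
Char 8 ('A'): step: R->2, L=0; A->plug->D->R->H->L->A->refl->F->L'->C->R'->F->plug->F
Char 9 ('H'): step: R->3, L=0; H->plug->H->R->F->L->B->refl->H->L'->G->R'->C->plug->C

Answer: DBBHACAFC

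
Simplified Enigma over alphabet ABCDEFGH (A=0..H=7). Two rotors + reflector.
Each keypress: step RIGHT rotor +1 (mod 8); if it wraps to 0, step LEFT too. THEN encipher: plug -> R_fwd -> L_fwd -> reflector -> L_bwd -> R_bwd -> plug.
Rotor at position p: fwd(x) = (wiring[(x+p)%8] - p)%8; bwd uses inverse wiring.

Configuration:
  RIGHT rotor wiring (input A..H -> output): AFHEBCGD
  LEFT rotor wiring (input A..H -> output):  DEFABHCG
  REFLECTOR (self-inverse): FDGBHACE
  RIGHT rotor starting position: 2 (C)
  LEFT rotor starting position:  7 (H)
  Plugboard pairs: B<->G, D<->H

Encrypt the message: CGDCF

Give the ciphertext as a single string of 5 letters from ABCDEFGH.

Answer: DCBFC

Derivation:
Char 1 ('C'): step: R->3, L=7; C->plug->C->R->H->L->D->refl->B->L'->E->R'->H->plug->D
Char 2 ('G'): step: R->4, L=7; G->plug->B->R->G->L->A->refl->F->L'->C->R'->C->plug->C
Char 3 ('D'): step: R->5, L=7; D->plug->H->R->E->L->B->refl->D->L'->H->R'->G->plug->B
Char 4 ('C'): step: R->6, L=7; C->plug->C->R->C->L->F->refl->A->L'->G->R'->F->plug->F
Char 5 ('F'): step: R->7, L=7; F->plug->F->R->C->L->F->refl->A->L'->G->R'->C->plug->C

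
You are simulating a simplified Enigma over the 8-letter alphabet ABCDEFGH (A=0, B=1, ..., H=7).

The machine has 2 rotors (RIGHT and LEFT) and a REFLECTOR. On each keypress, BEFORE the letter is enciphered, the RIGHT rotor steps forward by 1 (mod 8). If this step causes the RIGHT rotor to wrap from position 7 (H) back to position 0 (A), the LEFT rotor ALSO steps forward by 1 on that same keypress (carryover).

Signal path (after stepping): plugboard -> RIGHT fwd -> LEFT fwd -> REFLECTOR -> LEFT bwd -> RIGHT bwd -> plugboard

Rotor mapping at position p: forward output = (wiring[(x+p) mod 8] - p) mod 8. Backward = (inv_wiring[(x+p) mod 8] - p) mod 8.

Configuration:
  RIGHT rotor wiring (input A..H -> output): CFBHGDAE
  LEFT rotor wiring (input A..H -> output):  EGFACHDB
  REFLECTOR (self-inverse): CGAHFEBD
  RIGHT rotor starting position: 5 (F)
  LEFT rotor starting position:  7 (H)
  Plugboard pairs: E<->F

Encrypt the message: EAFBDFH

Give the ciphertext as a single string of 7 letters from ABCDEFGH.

Char 1 ('E'): step: R->6, L=7; E->plug->F->R->B->L->F->refl->E->L'->H->R'->D->plug->D
Char 2 ('A'): step: R->7, L=7; A->plug->A->R->F->L->D->refl->H->L'->C->R'->D->plug->D
Char 3 ('F'): step: R->0, L->0 (L advanced); F->plug->E->R->G->L->D->refl->H->L'->F->R'->B->plug->B
Char 4 ('B'): step: R->1, L=0; B->plug->B->R->A->L->E->refl->F->L'->C->R'->E->plug->F
Char 5 ('D'): step: R->2, L=0; D->plug->D->R->B->L->G->refl->B->L'->H->R'->A->plug->A
Char 6 ('F'): step: R->3, L=0; F->plug->E->R->B->L->G->refl->B->L'->H->R'->F->plug->E
Char 7 ('H'): step: R->4, L=0; H->plug->H->R->D->L->A->refl->C->L'->E->R'->C->plug->C

Answer: DDBFAEC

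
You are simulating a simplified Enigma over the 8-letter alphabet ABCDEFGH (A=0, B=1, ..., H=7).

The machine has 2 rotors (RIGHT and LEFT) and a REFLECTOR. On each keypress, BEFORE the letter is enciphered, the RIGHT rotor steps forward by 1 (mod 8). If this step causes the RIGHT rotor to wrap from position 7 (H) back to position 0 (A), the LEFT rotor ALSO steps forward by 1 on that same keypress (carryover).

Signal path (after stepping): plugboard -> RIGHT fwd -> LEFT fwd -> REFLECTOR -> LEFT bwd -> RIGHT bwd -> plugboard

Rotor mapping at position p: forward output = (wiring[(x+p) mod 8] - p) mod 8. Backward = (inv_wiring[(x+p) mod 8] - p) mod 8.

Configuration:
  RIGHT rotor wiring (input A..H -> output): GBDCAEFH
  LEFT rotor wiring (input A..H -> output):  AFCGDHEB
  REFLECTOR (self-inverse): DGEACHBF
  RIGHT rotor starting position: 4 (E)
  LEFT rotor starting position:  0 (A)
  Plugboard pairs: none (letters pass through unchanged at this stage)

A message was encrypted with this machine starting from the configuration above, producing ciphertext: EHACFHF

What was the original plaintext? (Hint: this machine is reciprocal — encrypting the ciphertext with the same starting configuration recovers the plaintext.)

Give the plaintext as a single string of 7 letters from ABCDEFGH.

Answer: BGDECDH

Derivation:
Char 1 ('E'): step: R->5, L=0; E->plug->E->R->E->L->D->refl->A->L'->A->R'->B->plug->B
Char 2 ('H'): step: R->6, L=0; H->plug->H->R->G->L->E->refl->C->L'->C->R'->G->plug->G
Char 3 ('A'): step: R->7, L=0; A->plug->A->R->A->L->A->refl->D->L'->E->R'->D->plug->D
Char 4 ('C'): step: R->0, L->1 (L advanced); C->plug->C->R->D->L->C->refl->E->L'->A->R'->E->plug->E
Char 5 ('F'): step: R->1, L=1; F->plug->F->R->E->L->G->refl->B->L'->B->R'->C->plug->C
Char 6 ('H'): step: R->2, L=1; H->plug->H->R->H->L->H->refl->F->L'->C->R'->D->plug->D
Char 7 ('F'): step: R->3, L=1; F->plug->F->R->D->L->C->refl->E->L'->A->R'->H->plug->H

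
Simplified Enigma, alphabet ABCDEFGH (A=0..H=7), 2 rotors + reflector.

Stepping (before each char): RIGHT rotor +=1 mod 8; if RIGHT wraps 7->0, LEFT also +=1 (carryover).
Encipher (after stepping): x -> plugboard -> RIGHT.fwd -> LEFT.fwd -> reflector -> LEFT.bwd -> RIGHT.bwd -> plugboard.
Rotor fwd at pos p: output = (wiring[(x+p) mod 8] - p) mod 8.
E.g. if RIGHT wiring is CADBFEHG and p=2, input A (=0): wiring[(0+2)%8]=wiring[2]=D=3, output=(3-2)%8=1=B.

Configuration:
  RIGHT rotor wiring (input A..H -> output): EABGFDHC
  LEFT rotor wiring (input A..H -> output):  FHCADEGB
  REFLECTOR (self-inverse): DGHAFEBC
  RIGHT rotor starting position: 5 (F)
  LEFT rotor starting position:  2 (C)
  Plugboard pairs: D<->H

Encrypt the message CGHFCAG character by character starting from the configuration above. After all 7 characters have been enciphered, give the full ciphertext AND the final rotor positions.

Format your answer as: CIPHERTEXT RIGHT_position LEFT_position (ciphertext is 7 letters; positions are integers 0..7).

Answer: FEBBHFB 4 3

Derivation:
Char 1 ('C'): step: R->6, L=2; C->plug->C->R->G->L->D->refl->A->L'->A->R'->F->plug->F
Char 2 ('G'): step: R->7, L=2; G->plug->G->R->E->L->E->refl->F->L'->H->R'->E->plug->E
Char 3 ('H'): step: R->0, L->3 (L advanced); H->plug->D->R->G->L->E->refl->F->L'->A->R'->B->plug->B
Char 4 ('F'): step: R->1, L=3; F->plug->F->R->G->L->E->refl->F->L'->A->R'->B->plug->B
Char 5 ('C'): step: R->2, L=3; C->plug->C->R->D->L->D->refl->A->L'->B->R'->D->plug->H
Char 6 ('A'): step: R->3, L=3; A->plug->A->R->D->L->D->refl->A->L'->B->R'->F->plug->F
Char 7 ('G'): step: R->4, L=3; G->plug->G->R->F->L->C->refl->H->L'->H->R'->B->plug->B
Final: ciphertext=FEBBHFB, RIGHT=4, LEFT=3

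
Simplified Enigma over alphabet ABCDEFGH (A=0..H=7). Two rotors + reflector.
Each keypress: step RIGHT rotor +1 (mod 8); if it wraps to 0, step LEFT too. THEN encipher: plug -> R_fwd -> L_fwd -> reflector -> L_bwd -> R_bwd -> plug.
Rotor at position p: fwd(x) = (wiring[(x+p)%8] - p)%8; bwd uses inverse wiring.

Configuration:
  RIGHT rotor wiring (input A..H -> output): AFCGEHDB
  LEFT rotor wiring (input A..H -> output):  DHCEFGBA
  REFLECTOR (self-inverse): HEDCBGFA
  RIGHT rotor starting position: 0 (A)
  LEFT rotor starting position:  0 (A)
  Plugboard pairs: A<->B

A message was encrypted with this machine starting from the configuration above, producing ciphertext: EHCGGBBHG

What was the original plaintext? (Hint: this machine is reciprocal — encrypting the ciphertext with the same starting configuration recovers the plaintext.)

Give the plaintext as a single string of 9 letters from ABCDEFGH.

Char 1 ('E'): step: R->1, L=0; E->plug->E->R->G->L->B->refl->E->L'->D->R'->D->plug->D
Char 2 ('H'): step: R->2, L=0; H->plug->H->R->D->L->E->refl->B->L'->G->R'->G->plug->G
Char 3 ('C'): step: R->3, L=0; C->plug->C->R->E->L->F->refl->G->L'->F->R'->F->plug->F
Char 4 ('G'): step: R->4, L=0; G->plug->G->R->G->L->B->refl->E->L'->D->R'->B->plug->A
Char 5 ('G'): step: R->5, L=0; G->plug->G->R->B->L->H->refl->A->L'->H->R'->H->plug->H
Char 6 ('B'): step: R->6, L=0; B->plug->A->R->F->L->G->refl->F->L'->E->R'->E->plug->E
Char 7 ('B'): step: R->7, L=0; B->plug->A->R->C->L->C->refl->D->L'->A->R'->G->plug->G
Char 8 ('H'): step: R->0, L->1 (L advanced); H->plug->H->R->B->L->B->refl->E->L'->D->R'->G->plug->G
Char 9 ('G'): step: R->1, L=1; G->plug->G->R->A->L->G->refl->F->L'->E->R'->A->plug->B

Answer: DGFAHEGGB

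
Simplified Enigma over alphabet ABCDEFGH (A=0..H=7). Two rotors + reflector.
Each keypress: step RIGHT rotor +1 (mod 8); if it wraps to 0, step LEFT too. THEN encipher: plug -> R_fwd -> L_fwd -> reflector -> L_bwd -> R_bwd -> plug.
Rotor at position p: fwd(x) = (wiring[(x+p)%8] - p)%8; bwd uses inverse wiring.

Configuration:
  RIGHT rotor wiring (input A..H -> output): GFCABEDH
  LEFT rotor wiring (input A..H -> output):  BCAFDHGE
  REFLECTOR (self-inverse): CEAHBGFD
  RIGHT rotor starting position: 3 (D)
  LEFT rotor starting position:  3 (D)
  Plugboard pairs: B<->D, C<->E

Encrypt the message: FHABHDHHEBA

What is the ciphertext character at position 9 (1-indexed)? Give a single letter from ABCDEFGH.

Char 1 ('F'): step: R->4, L=3; F->plug->F->R->B->L->A->refl->C->L'->A->R'->B->plug->D
Char 2 ('H'): step: R->5, L=3; H->plug->H->R->E->L->B->refl->E->L'->C->R'->C->plug->E
Char 3 ('A'): step: R->6, L=3; A->plug->A->R->F->L->G->refl->F->L'->H->R'->D->plug->B
Char 4 ('B'): step: R->7, L=3; B->plug->D->R->D->L->D->refl->H->L'->G->R'->C->plug->E
Char 5 ('H'): step: R->0, L->4 (L advanced); H->plug->H->R->H->L->B->refl->E->L'->G->R'->A->plug->A
Char 6 ('D'): step: R->1, L=4; D->plug->B->R->B->L->D->refl->H->L'->A->R'->D->plug->B
Char 7 ('H'): step: R->2, L=4; H->plug->H->R->D->L->A->refl->C->L'->C->R'->D->plug->B
Char 8 ('H'): step: R->3, L=4; H->plug->H->R->H->L->B->refl->E->L'->G->R'->B->plug->D
Char 9 ('E'): step: R->4, L=4; E->plug->C->R->H->L->B->refl->E->L'->G->R'->G->plug->G

G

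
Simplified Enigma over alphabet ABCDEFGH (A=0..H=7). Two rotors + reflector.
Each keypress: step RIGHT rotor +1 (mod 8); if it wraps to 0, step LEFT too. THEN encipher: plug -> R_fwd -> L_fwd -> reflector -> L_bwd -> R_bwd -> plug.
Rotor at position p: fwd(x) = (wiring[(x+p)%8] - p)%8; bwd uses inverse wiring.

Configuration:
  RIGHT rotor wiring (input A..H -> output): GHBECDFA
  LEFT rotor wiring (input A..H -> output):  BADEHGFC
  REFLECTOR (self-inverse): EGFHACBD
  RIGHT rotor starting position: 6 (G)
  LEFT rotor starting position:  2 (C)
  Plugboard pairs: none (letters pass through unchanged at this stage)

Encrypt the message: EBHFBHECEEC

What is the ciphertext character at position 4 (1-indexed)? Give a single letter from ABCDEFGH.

Char 1 ('E'): step: R->7, L=2; E->plug->E->R->F->L->A->refl->E->L'->D->R'->F->plug->F
Char 2 ('B'): step: R->0, L->3 (L advanced); B->plug->B->R->H->L->A->refl->E->L'->B->R'->C->plug->C
Char 3 ('H'): step: R->1, L=3; H->plug->H->R->F->L->G->refl->B->L'->A->R'->B->plug->B
Char 4 ('F'): step: R->2, L=3; F->plug->F->R->G->L->F->refl->C->L'->D->R'->E->plug->E

E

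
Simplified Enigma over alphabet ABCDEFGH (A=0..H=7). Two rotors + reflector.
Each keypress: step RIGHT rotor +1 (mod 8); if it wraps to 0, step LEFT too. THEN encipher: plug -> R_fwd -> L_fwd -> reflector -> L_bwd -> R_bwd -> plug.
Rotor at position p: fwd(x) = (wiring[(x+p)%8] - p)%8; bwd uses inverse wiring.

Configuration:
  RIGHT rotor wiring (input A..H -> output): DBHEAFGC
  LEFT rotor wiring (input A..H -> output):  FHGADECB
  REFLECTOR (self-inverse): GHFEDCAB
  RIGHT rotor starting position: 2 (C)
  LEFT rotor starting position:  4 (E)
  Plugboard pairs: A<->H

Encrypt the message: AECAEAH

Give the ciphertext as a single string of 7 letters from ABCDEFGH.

Char 1 ('A'): step: R->3, L=4; A->plug->H->R->E->L->B->refl->H->L'->A->R'->F->plug->F
Char 2 ('E'): step: R->4, L=4; E->plug->E->R->H->L->E->refl->D->L'->F->R'->F->plug->F
Char 3 ('C'): step: R->5, L=4; C->plug->C->R->F->L->D->refl->E->L'->H->R'->G->plug->G
Char 4 ('A'): step: R->6, L=4; A->plug->H->R->H->L->E->refl->D->L'->F->R'->C->plug->C
Char 5 ('E'): step: R->7, L=4; E->plug->E->R->F->L->D->refl->E->L'->H->R'->H->plug->A
Char 6 ('A'): step: R->0, L->5 (L advanced); A->plug->H->R->C->L->E->refl->D->L'->G->R'->G->plug->G
Char 7 ('H'): step: R->1, L=5; H->plug->A->R->A->L->H->refl->B->L'->F->R'->F->plug->F

Answer: FFGCAGF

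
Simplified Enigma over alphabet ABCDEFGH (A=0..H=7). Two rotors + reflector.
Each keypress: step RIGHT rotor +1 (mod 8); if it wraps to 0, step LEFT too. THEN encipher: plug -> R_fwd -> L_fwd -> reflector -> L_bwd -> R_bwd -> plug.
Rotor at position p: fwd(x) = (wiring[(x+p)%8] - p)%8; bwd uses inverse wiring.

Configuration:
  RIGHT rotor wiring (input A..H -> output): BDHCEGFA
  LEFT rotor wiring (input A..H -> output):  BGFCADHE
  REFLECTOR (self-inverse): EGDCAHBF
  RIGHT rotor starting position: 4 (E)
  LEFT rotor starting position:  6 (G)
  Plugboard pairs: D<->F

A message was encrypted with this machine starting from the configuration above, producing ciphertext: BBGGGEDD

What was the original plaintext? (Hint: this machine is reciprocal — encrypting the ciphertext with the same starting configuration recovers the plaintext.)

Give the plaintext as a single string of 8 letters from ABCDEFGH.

Answer: AGCBBAAH

Derivation:
Char 1 ('B'): step: R->5, L=6; B->plug->B->R->A->L->B->refl->G->L'->B->R'->A->plug->A
Char 2 ('B'): step: R->6, L=6; B->plug->B->R->C->L->D->refl->C->L'->G->R'->G->plug->G
Char 3 ('G'): step: R->7, L=6; G->plug->G->R->H->L->F->refl->H->L'->E->R'->C->plug->C
Char 4 ('G'): step: R->0, L->7 (L advanced); G->plug->G->R->F->L->B->refl->G->L'->D->R'->B->plug->B
Char 5 ('G'): step: R->1, L=7; G->plug->G->R->H->L->A->refl->E->L'->G->R'->B->plug->B
Char 6 ('E'): step: R->2, L=7; E->plug->E->R->D->L->G->refl->B->L'->F->R'->A->plug->A
Char 7 ('D'): step: R->3, L=7; D->plug->F->R->G->L->E->refl->A->L'->H->R'->A->plug->A
Char 8 ('D'): step: R->4, L=7; D->plug->F->R->H->L->A->refl->E->L'->G->R'->H->plug->H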